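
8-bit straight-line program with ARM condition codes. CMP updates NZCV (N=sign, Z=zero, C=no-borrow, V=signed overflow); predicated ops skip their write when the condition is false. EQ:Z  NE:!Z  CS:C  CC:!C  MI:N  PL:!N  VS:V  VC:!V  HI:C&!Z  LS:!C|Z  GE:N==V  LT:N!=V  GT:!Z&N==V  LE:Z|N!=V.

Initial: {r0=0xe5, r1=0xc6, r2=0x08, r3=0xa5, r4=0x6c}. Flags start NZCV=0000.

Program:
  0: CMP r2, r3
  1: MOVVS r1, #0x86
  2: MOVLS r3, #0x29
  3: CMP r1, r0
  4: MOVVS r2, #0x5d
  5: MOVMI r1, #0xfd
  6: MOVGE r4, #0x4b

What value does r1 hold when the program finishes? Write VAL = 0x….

[0] flags=0000 → (cmp)
[1] flags=0000 VS?F → skip
[2] flags=0000 LS?T → r3=0x29
[3] flags=1000 → (cmp)
[4] flags=1000 VS?F → skip
[5] flags=1000 MI?T → r1=0xfd
[6] flags=1000 GE?F → skip

VAL = 0xfd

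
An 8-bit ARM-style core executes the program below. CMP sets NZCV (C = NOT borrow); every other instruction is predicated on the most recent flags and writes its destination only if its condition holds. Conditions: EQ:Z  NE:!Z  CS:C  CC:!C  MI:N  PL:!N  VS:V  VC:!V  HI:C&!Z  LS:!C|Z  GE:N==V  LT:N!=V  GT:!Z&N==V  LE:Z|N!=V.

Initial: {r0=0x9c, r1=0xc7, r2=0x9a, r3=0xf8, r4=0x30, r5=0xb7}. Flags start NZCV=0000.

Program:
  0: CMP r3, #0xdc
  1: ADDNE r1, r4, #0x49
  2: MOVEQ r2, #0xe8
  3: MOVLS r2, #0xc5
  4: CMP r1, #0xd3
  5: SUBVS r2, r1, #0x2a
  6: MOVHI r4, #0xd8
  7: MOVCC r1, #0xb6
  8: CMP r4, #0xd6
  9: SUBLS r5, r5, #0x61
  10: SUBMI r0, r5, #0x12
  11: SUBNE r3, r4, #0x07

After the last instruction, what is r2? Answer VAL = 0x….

[0] flags=0010 → (cmp)
[1] flags=0010 NE?T → r1=0x79
[2] flags=0010 EQ?F → skip
[3] flags=0010 LS?F → skip
[4] flags=1001 → (cmp)
[5] flags=1001 VS?T → r2=0x4f
[6] flags=1001 HI?F → skip
[7] flags=1001 CC?T → r1=0xb6
[8] flags=0000 → (cmp)
[9] flags=0000 LS?T → r5=0x56
[10] flags=0000 MI?F → skip
[11] flags=0000 NE?T → r3=0x29

VAL = 0x4f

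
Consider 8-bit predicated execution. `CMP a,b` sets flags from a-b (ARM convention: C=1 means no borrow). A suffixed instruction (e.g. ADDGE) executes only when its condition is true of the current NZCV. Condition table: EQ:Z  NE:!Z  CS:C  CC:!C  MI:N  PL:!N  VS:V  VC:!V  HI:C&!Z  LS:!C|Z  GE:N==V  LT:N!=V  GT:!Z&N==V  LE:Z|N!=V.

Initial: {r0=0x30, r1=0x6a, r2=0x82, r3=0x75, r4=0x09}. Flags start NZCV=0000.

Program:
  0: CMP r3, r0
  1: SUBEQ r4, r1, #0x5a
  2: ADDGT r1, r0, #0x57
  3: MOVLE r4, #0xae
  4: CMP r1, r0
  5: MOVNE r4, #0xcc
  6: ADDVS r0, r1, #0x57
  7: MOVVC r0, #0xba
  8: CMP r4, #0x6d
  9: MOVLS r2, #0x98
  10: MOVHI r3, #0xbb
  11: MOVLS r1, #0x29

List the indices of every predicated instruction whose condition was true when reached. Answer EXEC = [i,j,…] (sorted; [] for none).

EXEC = [2,5,6,10]

0: ✓ CMP  NZCV=0010
1: · SUBEQ
2: ✓ ADDGT  r1←0x87
3: · MOVLE
4: ✓ CMP  NZCV=0011
5: ✓ MOVNE  r4←0xcc
6: ✓ ADDVS  r0←0xde
7: · MOVVC
8: ✓ CMP  NZCV=0011
9: · MOVLS
10: ✓ MOVHI  r3←0xbb
11: · MOVLS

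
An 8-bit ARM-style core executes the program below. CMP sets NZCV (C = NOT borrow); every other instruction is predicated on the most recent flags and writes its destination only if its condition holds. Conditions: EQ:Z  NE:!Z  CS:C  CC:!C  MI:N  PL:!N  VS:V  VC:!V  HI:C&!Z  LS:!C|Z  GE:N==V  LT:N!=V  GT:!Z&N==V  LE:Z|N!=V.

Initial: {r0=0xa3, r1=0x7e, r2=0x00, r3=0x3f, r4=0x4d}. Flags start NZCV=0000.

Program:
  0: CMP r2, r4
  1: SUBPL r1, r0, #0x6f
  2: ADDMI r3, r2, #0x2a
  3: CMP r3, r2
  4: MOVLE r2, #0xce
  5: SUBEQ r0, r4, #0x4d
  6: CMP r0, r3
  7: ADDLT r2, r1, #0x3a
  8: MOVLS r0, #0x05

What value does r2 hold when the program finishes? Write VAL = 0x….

VAL = 0xb8

[0] flags=1000 → (cmp)
[1] flags=1000 PL?F → skip
[2] flags=1000 MI?T → r3=0x2a
[3] flags=0010 → (cmp)
[4] flags=0010 LE?F → skip
[5] flags=0010 EQ?F → skip
[6] flags=0011 → (cmp)
[7] flags=0011 LT?T → r2=0xb8
[8] flags=0011 LS?F → skip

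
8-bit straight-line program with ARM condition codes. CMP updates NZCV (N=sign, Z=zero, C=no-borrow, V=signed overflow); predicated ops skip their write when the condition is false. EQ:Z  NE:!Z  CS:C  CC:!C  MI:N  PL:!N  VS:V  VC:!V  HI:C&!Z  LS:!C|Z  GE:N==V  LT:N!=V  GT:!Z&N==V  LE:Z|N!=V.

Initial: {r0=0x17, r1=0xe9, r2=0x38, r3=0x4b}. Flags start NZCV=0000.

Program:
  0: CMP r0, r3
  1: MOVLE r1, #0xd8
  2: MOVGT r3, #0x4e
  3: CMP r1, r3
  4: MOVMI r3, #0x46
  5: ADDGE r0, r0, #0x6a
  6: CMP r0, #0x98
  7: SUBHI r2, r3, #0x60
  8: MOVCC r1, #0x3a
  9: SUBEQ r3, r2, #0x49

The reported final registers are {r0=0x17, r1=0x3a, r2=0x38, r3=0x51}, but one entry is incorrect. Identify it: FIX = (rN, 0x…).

0: ✓ CMP  NZCV=1000
1: ✓ MOVLE  r1←0xd8
2: · MOVGT
3: ✓ CMP  NZCV=1010
4: ✓ MOVMI  r3←0x46
5: · ADDGE
6: ✓ CMP  NZCV=0000
7: · SUBHI
8: ✓ MOVCC  r1←0x3a
9: · SUBEQ

FIX = (r3, 0x46)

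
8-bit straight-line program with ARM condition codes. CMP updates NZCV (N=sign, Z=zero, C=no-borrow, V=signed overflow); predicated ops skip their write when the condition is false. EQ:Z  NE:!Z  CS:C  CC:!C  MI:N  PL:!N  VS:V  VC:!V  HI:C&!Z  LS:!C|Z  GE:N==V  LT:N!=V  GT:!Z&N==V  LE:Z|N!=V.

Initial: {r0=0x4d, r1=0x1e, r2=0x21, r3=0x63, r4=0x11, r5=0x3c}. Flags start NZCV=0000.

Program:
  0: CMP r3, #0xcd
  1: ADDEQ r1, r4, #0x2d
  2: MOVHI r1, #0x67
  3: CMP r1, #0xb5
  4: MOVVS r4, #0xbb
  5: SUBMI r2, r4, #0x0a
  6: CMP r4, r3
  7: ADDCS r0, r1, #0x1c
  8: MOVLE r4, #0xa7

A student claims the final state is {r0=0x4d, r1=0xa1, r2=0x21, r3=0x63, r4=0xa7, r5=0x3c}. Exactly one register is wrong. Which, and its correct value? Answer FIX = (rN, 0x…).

FIX = (r1, 0x1e)

0: ✓ CMP  NZCV=1001
1: · ADDEQ
2: · MOVHI
3: ✓ CMP  NZCV=0000
4: · MOVVS
5: · SUBMI
6: ✓ CMP  NZCV=1000
7: · ADDCS
8: ✓ MOVLE  r4←0xa7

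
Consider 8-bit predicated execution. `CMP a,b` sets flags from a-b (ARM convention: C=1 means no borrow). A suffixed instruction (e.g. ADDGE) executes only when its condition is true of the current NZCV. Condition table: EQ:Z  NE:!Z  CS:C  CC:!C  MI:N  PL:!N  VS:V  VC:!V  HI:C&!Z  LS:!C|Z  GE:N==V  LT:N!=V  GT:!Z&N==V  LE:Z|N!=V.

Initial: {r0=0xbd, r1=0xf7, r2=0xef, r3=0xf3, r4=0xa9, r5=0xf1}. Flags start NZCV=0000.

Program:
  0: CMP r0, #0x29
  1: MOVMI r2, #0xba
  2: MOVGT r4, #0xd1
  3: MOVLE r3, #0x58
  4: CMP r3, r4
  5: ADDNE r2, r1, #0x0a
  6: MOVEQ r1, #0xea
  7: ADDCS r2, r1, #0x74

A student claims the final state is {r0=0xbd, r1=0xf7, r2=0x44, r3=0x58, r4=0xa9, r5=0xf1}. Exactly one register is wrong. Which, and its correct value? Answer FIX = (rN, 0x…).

[0] flags=1010 → (cmp)
[1] flags=1010 MI?T → r2=0xba
[2] flags=1010 GT?F → skip
[3] flags=1010 LE?T → r3=0x58
[4] flags=1001 → (cmp)
[5] flags=1001 NE?T → r2=0x01
[6] flags=1001 EQ?F → skip
[7] flags=1001 CS?F → skip

FIX = (r2, 0x01)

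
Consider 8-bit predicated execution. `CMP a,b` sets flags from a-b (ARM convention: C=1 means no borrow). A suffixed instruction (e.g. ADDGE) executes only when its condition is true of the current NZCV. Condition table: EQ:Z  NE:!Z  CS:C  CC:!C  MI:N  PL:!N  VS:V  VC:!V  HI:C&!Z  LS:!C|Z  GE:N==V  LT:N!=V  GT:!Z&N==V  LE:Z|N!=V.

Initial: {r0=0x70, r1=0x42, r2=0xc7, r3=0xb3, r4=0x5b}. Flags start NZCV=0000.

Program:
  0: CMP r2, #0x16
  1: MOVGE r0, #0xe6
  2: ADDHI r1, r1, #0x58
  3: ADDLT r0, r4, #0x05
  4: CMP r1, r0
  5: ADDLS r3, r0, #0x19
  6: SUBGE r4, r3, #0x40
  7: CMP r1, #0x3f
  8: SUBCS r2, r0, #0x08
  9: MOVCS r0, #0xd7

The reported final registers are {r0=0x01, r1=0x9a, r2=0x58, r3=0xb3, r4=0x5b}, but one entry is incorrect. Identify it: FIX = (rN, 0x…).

0: ✓ CMP  NZCV=1010
1: · MOVGE
2: ✓ ADDHI  r1←0x9a
3: ✓ ADDLT  r0←0x60
4: ✓ CMP  NZCV=0011
5: · ADDLS
6: · SUBGE
7: ✓ CMP  NZCV=0011
8: ✓ SUBCS  r2←0x58
9: ✓ MOVCS  r0←0xd7

FIX = (r0, 0xd7)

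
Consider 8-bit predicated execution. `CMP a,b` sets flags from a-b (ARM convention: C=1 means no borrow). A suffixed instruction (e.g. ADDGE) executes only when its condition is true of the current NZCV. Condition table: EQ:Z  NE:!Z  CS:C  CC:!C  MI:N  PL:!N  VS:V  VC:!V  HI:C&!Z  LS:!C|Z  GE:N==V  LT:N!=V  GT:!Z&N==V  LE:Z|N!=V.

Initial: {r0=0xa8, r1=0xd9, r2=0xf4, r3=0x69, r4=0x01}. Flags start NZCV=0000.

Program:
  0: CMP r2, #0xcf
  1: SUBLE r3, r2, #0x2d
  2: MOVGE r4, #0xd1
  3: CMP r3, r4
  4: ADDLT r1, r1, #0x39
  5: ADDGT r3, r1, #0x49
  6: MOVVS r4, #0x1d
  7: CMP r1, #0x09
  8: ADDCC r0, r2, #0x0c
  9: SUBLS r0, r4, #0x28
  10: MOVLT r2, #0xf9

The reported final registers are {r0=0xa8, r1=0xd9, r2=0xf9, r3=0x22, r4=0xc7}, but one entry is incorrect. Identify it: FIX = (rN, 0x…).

[0] flags=0010 → (cmp)
[1] flags=0010 LE?F → skip
[2] flags=0010 GE?T → r4=0xd1
[3] flags=1001 → (cmp)
[4] flags=1001 LT?F → skip
[5] flags=1001 GT?T → r3=0x22
[6] flags=1001 VS?T → r4=0x1d
[7] flags=1010 → (cmp)
[8] flags=1010 CC?F → skip
[9] flags=1010 LS?F → skip
[10] flags=1010 LT?T → r2=0xf9

FIX = (r4, 0x1d)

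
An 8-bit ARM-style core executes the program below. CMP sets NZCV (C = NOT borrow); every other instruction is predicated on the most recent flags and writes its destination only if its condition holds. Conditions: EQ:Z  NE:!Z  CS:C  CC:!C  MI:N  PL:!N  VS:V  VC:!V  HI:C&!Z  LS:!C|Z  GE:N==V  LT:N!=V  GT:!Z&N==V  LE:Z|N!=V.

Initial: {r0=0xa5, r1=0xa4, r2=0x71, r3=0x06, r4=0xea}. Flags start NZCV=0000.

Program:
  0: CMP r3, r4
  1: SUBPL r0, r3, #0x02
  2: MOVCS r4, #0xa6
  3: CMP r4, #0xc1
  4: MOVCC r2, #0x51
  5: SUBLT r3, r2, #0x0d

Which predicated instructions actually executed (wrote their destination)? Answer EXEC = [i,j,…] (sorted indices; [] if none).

0: ✓ CMP  NZCV=0000
1: ✓ SUBPL  r0←0x04
2: · MOVCS
3: ✓ CMP  NZCV=0010
4: · MOVCC
5: · SUBLT

EXEC = [1]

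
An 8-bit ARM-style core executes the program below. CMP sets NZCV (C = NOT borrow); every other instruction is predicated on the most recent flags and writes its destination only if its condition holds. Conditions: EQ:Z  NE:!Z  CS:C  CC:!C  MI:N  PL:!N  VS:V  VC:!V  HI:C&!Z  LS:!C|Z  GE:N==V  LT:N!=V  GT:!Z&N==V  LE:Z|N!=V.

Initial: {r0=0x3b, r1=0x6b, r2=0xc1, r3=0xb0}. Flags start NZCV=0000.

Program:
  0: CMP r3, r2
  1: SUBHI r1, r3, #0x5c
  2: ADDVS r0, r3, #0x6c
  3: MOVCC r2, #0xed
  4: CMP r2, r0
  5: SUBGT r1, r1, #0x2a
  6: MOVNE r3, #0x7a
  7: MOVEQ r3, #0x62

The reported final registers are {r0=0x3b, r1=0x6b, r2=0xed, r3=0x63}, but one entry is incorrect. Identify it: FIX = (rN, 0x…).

0: ✓ CMP  NZCV=1000
1: · SUBHI
2: · ADDVS
3: ✓ MOVCC  r2←0xed
4: ✓ CMP  NZCV=1010
5: · SUBGT
6: ✓ MOVNE  r3←0x7a
7: · MOVEQ

FIX = (r3, 0x7a)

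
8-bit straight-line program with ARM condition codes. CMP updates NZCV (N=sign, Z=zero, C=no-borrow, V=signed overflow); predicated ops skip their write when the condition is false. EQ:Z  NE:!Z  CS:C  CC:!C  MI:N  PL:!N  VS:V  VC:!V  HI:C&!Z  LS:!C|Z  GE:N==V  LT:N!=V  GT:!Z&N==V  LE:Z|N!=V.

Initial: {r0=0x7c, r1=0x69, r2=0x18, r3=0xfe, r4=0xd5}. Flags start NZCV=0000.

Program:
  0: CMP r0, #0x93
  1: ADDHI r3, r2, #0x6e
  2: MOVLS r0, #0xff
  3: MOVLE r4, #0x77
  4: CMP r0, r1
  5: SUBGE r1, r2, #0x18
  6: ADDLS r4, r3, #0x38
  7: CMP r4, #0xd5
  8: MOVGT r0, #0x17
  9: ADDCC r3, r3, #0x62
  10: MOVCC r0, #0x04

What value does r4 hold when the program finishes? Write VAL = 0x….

VAL = 0xd5

0: ✓ CMP  NZCV=1001
1: · ADDHI
2: ✓ MOVLS  r0←0xff
3: · MOVLE
4: ✓ CMP  NZCV=1010
5: · SUBGE
6: · ADDLS
7: ✓ CMP  NZCV=0110
8: · MOVGT
9: · ADDCC
10: · MOVCC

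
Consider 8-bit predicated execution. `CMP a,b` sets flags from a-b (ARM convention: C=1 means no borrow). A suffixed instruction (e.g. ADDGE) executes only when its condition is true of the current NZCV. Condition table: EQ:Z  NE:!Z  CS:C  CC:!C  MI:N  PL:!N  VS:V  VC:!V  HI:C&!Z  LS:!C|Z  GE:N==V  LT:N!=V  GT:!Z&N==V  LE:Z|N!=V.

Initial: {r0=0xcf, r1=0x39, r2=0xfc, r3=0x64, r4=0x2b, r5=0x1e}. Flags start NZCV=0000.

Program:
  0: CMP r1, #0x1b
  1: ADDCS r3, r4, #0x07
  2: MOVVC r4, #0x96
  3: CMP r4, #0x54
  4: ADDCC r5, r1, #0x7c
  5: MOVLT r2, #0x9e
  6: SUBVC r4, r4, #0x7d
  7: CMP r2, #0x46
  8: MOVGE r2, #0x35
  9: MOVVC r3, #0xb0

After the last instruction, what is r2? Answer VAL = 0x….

[0] flags=0010 → (cmp)
[1] flags=0010 CS?T → r3=0x32
[2] flags=0010 VC?T → r4=0x96
[3] flags=0011 → (cmp)
[4] flags=0011 CC?F → skip
[5] flags=0011 LT?T → r2=0x9e
[6] flags=0011 VC?F → skip
[7] flags=0011 → (cmp)
[8] flags=0011 GE?F → skip
[9] flags=0011 VC?F → skip

VAL = 0x9e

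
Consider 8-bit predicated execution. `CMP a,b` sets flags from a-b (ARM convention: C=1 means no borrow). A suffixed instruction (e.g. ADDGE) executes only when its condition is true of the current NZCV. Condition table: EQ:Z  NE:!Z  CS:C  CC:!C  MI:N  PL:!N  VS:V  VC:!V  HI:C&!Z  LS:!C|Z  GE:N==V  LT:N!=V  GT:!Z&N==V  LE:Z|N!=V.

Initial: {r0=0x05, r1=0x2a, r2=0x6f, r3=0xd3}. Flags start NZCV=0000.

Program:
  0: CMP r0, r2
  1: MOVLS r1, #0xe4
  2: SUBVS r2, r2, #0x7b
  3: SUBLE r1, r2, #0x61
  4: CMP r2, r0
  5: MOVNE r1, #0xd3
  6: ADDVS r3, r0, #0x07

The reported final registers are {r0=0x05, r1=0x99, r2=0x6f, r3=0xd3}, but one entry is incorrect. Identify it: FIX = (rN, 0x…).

[0] flags=1000 → (cmp)
[1] flags=1000 LS?T → r1=0xe4
[2] flags=1000 VS?F → skip
[3] flags=1000 LE?T → r1=0x0e
[4] flags=0010 → (cmp)
[5] flags=0010 NE?T → r1=0xd3
[6] flags=0010 VS?F → skip

FIX = (r1, 0xd3)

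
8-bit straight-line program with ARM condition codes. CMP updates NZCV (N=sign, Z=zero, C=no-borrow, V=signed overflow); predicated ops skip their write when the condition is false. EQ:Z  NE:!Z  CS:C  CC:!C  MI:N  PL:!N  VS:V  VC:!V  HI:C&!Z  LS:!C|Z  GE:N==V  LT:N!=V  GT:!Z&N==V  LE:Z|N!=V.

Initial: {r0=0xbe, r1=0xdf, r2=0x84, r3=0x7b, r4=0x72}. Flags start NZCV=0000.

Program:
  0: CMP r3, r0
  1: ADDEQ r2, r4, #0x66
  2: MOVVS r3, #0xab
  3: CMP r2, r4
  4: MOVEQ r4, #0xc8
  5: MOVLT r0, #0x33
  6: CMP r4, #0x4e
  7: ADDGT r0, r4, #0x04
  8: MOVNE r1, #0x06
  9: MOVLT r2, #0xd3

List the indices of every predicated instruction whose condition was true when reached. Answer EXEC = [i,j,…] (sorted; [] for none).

[0] flags=1001 → (cmp)
[1] flags=1001 EQ?F → skip
[2] flags=1001 VS?T → r3=0xab
[3] flags=0011 → (cmp)
[4] flags=0011 EQ?F → skip
[5] flags=0011 LT?T → r0=0x33
[6] flags=0010 → (cmp)
[7] flags=0010 GT?T → r0=0x76
[8] flags=0010 NE?T → r1=0x06
[9] flags=0010 LT?F → skip

EXEC = [2,5,7,8]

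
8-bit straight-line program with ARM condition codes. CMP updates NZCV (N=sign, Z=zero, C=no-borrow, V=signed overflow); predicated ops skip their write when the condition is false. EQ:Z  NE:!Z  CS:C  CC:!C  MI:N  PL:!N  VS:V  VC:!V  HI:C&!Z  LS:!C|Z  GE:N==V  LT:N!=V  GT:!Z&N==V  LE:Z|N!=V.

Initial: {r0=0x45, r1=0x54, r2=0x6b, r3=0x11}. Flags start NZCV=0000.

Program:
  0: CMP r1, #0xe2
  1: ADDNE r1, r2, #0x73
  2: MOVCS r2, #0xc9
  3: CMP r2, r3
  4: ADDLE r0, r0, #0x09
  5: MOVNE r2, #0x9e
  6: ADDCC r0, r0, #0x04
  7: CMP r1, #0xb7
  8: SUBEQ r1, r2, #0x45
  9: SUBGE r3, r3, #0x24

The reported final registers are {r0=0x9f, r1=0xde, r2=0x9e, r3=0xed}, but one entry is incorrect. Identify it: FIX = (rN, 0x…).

FIX = (r0, 0x45)

[0] flags=0000 → (cmp)
[1] flags=0000 NE?T → r1=0xde
[2] flags=0000 CS?F → skip
[3] flags=0010 → (cmp)
[4] flags=0010 LE?F → skip
[5] flags=0010 NE?T → r2=0x9e
[6] flags=0010 CC?F → skip
[7] flags=0010 → (cmp)
[8] flags=0010 EQ?F → skip
[9] flags=0010 GE?T → r3=0xed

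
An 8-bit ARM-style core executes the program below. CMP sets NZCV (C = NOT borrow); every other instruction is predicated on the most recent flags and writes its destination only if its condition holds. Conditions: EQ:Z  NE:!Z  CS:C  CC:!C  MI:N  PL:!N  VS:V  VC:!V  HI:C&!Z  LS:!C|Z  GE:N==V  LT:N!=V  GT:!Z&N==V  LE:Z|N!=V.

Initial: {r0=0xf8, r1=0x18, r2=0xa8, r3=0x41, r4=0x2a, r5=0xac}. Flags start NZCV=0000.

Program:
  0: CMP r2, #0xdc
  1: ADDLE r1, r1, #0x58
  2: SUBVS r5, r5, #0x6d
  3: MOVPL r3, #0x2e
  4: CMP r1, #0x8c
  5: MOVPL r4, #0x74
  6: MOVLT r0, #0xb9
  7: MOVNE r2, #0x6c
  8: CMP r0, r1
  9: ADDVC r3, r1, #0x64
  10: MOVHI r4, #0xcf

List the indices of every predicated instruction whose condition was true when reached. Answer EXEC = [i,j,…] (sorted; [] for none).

[0] flags=1000 → (cmp)
[1] flags=1000 LE?T → r1=0x70
[2] flags=1000 VS?F → skip
[3] flags=1000 PL?F → skip
[4] flags=1001 → (cmp)
[5] flags=1001 PL?F → skip
[6] flags=1001 LT?F → skip
[7] flags=1001 NE?T → r2=0x6c
[8] flags=1010 → (cmp)
[9] flags=1010 VC?T → r3=0xd4
[10] flags=1010 HI?T → r4=0xcf

EXEC = [1,7,9,10]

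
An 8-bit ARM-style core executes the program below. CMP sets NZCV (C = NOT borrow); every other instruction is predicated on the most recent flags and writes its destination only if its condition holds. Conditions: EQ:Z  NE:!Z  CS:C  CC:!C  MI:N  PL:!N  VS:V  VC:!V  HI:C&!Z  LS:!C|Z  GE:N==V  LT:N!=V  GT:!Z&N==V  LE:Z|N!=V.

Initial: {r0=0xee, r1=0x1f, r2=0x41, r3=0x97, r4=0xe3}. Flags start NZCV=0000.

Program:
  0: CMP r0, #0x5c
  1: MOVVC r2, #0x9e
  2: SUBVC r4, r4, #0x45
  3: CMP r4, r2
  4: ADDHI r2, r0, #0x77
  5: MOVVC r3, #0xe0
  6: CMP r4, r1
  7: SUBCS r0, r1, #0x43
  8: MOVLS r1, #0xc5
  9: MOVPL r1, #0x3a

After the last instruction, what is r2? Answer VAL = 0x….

VAL = 0x9e

[0] flags=1010 → (cmp)
[1] flags=1010 VC?T → r2=0x9e
[2] flags=1010 VC?T → r4=0x9e
[3] flags=0110 → (cmp)
[4] flags=0110 HI?F → skip
[5] flags=0110 VC?T → r3=0xe0
[6] flags=0011 → (cmp)
[7] flags=0011 CS?T → r0=0xdc
[8] flags=0011 LS?F → skip
[9] flags=0011 PL?T → r1=0x3a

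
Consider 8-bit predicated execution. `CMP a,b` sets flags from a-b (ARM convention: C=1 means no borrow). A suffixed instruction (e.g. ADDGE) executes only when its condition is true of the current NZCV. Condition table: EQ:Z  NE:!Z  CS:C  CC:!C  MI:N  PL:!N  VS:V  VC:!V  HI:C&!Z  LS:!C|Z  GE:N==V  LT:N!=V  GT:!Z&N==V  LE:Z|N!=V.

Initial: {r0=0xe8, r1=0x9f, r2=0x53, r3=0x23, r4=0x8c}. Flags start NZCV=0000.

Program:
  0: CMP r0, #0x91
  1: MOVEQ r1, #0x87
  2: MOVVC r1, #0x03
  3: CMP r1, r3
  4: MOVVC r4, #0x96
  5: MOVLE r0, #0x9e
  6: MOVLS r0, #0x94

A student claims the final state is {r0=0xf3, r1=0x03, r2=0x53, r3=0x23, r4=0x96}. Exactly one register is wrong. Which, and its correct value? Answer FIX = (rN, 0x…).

FIX = (r0, 0x94)

0: ✓ CMP  NZCV=0010
1: · MOVEQ
2: ✓ MOVVC  r1←0x03
3: ✓ CMP  NZCV=1000
4: ✓ MOVVC  r4←0x96
5: ✓ MOVLE  r0←0x9e
6: ✓ MOVLS  r0←0x94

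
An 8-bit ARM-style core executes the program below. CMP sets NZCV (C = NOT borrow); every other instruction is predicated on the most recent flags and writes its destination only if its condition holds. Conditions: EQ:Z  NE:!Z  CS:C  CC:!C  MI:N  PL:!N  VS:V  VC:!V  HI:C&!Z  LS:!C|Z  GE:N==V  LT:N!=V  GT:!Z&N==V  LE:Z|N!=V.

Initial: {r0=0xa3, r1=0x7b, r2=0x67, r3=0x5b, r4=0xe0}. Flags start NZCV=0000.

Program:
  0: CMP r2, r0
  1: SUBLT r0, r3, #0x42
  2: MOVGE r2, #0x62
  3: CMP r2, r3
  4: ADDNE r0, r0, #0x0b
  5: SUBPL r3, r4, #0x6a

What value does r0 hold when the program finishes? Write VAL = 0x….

[0] flags=1001 → (cmp)
[1] flags=1001 LT?F → skip
[2] flags=1001 GE?T → r2=0x62
[3] flags=0010 → (cmp)
[4] flags=0010 NE?T → r0=0xae
[5] flags=0010 PL?T → r3=0x76

VAL = 0xae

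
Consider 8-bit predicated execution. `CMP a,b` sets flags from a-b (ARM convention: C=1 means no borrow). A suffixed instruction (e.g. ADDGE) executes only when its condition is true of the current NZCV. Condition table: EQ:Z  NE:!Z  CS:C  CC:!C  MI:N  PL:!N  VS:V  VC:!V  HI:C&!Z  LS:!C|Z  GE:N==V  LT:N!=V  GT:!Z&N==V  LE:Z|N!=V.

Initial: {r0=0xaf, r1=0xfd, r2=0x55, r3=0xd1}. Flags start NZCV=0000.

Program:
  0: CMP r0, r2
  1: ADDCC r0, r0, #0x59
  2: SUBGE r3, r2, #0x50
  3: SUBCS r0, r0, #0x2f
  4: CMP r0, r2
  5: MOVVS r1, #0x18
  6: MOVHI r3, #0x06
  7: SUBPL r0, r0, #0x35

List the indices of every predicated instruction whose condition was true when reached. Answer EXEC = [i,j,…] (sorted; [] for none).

EXEC = [3,5,6,7]

[0] flags=0011 → (cmp)
[1] flags=0011 CC?F → skip
[2] flags=0011 GE?F → skip
[3] flags=0011 CS?T → r0=0x80
[4] flags=0011 → (cmp)
[5] flags=0011 VS?T → r1=0x18
[6] flags=0011 HI?T → r3=0x06
[7] flags=0011 PL?T → r0=0x4b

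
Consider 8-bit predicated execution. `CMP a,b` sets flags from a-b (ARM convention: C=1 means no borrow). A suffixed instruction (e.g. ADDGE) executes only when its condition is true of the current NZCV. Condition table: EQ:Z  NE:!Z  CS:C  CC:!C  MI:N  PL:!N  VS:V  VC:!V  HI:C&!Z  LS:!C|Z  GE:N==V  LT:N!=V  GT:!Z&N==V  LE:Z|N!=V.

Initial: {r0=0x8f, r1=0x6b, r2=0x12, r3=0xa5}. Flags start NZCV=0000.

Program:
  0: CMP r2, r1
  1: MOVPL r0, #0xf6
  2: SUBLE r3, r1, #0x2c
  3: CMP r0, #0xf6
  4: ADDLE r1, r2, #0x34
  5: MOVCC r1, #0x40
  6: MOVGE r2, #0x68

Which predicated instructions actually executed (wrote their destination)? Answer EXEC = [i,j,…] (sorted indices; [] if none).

0: ✓ CMP  NZCV=1000
1: · MOVPL
2: ✓ SUBLE  r3←0x3f
3: ✓ CMP  NZCV=1000
4: ✓ ADDLE  r1←0x46
5: ✓ MOVCC  r1←0x40
6: · MOVGE

EXEC = [2,4,5]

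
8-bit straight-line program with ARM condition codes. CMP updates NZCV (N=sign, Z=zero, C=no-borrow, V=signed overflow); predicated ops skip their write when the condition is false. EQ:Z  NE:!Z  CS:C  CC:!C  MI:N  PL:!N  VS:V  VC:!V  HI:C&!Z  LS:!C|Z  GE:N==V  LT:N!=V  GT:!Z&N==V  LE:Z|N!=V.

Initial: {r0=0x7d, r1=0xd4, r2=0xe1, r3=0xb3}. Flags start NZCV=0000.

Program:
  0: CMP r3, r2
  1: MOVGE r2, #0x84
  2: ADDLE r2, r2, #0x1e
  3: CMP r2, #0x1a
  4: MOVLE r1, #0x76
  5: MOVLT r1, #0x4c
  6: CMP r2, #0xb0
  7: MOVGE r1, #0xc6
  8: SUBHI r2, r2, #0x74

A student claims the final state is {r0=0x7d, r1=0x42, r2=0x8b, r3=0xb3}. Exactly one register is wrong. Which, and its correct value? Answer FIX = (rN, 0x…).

FIX = (r1, 0xc6)

0: ✓ CMP  NZCV=1000
1: · MOVGE
2: ✓ ADDLE  r2←0xff
3: ✓ CMP  NZCV=1010
4: ✓ MOVLE  r1←0x76
5: ✓ MOVLT  r1←0x4c
6: ✓ CMP  NZCV=0010
7: ✓ MOVGE  r1←0xc6
8: ✓ SUBHI  r2←0x8b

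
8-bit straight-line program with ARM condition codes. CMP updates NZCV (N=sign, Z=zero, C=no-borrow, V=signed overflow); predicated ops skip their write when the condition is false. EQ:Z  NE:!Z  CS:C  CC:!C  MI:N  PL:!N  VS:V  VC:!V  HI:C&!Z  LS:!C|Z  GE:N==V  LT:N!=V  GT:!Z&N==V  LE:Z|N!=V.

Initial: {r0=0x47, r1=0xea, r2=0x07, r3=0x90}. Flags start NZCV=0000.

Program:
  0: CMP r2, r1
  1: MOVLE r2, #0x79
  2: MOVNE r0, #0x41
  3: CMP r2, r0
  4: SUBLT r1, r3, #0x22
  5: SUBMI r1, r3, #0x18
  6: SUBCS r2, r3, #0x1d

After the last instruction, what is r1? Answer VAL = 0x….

VAL = 0x78

0: ✓ CMP  NZCV=0000
1: · MOVLE
2: ✓ MOVNE  r0←0x41
3: ✓ CMP  NZCV=1000
4: ✓ SUBLT  r1←0x6e
5: ✓ SUBMI  r1←0x78
6: · SUBCS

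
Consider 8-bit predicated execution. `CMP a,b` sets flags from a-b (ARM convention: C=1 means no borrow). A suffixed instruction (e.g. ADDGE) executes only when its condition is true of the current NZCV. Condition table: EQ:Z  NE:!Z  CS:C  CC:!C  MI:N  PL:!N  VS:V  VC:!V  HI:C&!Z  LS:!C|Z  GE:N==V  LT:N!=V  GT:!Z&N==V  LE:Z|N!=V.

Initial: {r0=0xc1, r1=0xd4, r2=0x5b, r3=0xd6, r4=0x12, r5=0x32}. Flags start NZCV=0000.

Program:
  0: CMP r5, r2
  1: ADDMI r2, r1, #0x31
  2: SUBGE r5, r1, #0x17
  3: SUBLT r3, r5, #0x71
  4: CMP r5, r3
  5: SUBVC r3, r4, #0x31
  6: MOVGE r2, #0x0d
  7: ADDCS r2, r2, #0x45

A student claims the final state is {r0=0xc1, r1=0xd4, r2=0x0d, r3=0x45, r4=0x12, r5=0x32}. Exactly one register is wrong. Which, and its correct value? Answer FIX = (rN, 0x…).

FIX = (r3, 0xe1)

[0] flags=1000 → (cmp)
[1] flags=1000 MI?T → r2=0x05
[2] flags=1000 GE?F → skip
[3] flags=1000 LT?T → r3=0xc1
[4] flags=0000 → (cmp)
[5] flags=0000 VC?T → r3=0xe1
[6] flags=0000 GE?T → r2=0x0d
[7] flags=0000 CS?F → skip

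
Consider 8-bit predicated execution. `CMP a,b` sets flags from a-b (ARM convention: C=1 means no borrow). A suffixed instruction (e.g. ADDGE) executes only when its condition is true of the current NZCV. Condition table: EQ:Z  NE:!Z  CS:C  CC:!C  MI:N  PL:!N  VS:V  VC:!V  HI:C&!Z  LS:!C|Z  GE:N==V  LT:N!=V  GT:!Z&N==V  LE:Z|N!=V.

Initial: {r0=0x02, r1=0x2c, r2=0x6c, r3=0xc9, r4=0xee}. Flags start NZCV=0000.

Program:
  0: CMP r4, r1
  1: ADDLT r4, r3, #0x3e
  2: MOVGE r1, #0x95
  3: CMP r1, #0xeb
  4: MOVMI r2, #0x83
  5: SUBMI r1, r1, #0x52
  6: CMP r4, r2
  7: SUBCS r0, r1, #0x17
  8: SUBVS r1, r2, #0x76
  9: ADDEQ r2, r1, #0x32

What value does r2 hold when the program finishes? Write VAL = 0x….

[0] flags=1010 → (cmp)
[1] flags=1010 LT?T → r4=0x07
[2] flags=1010 GE?F → skip
[3] flags=0000 → (cmp)
[4] flags=0000 MI?F → skip
[5] flags=0000 MI?F → skip
[6] flags=1000 → (cmp)
[7] flags=1000 CS?F → skip
[8] flags=1000 VS?F → skip
[9] flags=1000 EQ?F → skip

VAL = 0x6c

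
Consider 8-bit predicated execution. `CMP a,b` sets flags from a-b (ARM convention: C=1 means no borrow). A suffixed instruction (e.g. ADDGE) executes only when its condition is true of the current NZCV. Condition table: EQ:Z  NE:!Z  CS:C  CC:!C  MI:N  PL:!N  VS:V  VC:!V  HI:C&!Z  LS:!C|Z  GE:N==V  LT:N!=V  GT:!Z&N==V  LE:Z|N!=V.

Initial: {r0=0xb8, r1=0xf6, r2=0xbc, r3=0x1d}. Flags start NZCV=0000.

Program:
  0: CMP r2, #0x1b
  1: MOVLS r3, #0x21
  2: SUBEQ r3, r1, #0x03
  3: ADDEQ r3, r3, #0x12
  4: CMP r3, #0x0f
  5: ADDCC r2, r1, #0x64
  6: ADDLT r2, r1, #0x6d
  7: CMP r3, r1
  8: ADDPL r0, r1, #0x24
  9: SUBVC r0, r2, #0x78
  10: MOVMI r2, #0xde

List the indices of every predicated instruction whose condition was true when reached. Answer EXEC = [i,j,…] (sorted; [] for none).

EXEC = [8,9]

[0] flags=1010 → (cmp)
[1] flags=1010 LS?F → skip
[2] flags=1010 EQ?F → skip
[3] flags=1010 EQ?F → skip
[4] flags=0010 → (cmp)
[5] flags=0010 CC?F → skip
[6] flags=0010 LT?F → skip
[7] flags=0000 → (cmp)
[8] flags=0000 PL?T → r0=0x1a
[9] flags=0000 VC?T → r0=0x44
[10] flags=0000 MI?F → skip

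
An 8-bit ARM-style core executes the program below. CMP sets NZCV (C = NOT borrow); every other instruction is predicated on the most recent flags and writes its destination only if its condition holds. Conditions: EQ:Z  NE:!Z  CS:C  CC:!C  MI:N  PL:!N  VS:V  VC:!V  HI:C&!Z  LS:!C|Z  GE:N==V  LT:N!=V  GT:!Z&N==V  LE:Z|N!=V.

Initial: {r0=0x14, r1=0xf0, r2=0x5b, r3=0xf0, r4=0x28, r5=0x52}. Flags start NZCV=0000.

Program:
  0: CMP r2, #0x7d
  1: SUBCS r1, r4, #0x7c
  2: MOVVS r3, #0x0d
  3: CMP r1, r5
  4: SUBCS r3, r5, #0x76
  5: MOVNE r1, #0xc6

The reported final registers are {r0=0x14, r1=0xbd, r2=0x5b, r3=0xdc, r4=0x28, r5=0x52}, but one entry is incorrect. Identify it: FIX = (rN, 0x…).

FIX = (r1, 0xc6)

[0] flags=1000 → (cmp)
[1] flags=1000 CS?F → skip
[2] flags=1000 VS?F → skip
[3] flags=1010 → (cmp)
[4] flags=1010 CS?T → r3=0xdc
[5] flags=1010 NE?T → r1=0xc6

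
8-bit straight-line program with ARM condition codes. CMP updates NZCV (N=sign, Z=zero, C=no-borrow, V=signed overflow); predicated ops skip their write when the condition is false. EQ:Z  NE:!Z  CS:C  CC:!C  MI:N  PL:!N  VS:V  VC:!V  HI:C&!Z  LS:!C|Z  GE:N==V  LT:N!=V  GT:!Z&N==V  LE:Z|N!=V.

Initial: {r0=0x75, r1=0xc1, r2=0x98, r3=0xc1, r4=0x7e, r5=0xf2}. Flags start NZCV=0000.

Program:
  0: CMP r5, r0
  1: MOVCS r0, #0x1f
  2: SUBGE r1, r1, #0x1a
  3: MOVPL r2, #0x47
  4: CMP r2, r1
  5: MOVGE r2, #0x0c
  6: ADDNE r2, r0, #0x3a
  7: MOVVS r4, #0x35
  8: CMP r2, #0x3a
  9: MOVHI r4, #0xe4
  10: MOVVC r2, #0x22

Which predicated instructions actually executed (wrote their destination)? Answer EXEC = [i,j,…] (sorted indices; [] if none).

0: ✓ CMP  NZCV=0011
1: ✓ MOVCS  r0←0x1f
2: · SUBGE
3: ✓ MOVPL  r2←0x47
4: ✓ CMP  NZCV=1001
5: ✓ MOVGE  r2←0x0c
6: ✓ ADDNE  r2←0x59
7: ✓ MOVVS  r4←0x35
8: ✓ CMP  NZCV=0010
9: ✓ MOVHI  r4←0xe4
10: ✓ MOVVC  r2←0x22

EXEC = [1,3,5,6,7,9,10]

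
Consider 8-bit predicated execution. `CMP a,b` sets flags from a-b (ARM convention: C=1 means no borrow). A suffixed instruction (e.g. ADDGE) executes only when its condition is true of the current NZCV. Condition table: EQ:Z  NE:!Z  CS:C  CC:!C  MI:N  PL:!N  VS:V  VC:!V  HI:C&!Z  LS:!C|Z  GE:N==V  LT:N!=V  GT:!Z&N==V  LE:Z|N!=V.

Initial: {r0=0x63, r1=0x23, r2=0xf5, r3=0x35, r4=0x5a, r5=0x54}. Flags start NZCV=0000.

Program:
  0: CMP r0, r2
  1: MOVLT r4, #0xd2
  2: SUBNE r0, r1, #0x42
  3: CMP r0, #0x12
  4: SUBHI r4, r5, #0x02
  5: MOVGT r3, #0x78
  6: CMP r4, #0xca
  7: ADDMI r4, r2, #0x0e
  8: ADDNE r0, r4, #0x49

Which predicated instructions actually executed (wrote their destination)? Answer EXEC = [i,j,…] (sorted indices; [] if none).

EXEC = [2,4,7,8]

0: ✓ CMP  NZCV=0000
1: · MOVLT
2: ✓ SUBNE  r0←0xe1
3: ✓ CMP  NZCV=1010
4: ✓ SUBHI  r4←0x52
5: · MOVGT
6: ✓ CMP  NZCV=1001
7: ✓ ADDMI  r4←0x03
8: ✓ ADDNE  r0←0x4c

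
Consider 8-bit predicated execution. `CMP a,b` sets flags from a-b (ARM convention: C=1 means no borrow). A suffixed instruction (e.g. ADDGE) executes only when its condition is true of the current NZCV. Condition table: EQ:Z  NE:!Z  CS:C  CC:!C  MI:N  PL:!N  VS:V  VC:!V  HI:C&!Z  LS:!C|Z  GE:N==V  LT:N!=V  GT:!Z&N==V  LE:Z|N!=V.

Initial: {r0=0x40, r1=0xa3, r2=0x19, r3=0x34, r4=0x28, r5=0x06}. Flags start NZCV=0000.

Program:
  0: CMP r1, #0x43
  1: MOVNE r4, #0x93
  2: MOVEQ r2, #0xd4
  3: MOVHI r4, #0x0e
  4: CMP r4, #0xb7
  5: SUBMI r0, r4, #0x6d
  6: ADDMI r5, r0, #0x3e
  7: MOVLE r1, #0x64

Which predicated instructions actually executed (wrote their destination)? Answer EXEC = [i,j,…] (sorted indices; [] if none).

EXEC = [1,3]

0: ✓ CMP  NZCV=0011
1: ✓ MOVNE  r4←0x93
2: · MOVEQ
3: ✓ MOVHI  r4←0x0e
4: ✓ CMP  NZCV=0000
5: · SUBMI
6: · ADDMI
7: · MOVLE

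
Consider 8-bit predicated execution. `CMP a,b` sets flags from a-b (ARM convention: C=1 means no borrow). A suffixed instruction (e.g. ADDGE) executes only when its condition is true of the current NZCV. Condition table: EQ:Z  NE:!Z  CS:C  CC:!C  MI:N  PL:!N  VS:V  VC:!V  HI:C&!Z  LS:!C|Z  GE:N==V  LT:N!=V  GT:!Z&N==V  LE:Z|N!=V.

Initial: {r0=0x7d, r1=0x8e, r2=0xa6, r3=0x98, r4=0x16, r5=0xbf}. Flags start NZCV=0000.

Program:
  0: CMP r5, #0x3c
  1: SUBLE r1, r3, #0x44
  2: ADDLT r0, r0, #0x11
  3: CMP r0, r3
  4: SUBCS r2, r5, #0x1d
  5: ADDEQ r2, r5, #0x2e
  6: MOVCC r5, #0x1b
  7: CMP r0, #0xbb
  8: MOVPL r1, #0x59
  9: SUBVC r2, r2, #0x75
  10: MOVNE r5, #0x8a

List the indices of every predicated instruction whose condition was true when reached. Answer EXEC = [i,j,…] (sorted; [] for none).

0: ✓ CMP  NZCV=1010
1: ✓ SUBLE  r1←0x54
2: ✓ ADDLT  r0←0x8e
3: ✓ CMP  NZCV=1000
4: · SUBCS
5: · ADDEQ
6: ✓ MOVCC  r5←0x1b
7: ✓ CMP  NZCV=1000
8: · MOVPL
9: ✓ SUBVC  r2←0x31
10: ✓ MOVNE  r5←0x8a

EXEC = [1,2,6,9,10]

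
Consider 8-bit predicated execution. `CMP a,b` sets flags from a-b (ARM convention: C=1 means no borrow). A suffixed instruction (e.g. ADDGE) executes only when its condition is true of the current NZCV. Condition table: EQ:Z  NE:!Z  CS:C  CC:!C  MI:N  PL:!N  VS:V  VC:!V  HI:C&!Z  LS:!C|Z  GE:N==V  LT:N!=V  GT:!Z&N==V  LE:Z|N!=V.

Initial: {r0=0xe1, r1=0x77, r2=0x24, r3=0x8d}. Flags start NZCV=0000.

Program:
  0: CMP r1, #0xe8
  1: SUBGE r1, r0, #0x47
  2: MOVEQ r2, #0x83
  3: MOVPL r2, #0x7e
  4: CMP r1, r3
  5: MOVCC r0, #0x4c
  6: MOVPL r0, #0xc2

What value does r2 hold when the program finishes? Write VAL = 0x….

VAL = 0x24

0: ✓ CMP  NZCV=1001
1: ✓ SUBGE  r1←0x9a
2: · MOVEQ
3: · MOVPL
4: ✓ CMP  NZCV=0010
5: · MOVCC
6: ✓ MOVPL  r0←0xc2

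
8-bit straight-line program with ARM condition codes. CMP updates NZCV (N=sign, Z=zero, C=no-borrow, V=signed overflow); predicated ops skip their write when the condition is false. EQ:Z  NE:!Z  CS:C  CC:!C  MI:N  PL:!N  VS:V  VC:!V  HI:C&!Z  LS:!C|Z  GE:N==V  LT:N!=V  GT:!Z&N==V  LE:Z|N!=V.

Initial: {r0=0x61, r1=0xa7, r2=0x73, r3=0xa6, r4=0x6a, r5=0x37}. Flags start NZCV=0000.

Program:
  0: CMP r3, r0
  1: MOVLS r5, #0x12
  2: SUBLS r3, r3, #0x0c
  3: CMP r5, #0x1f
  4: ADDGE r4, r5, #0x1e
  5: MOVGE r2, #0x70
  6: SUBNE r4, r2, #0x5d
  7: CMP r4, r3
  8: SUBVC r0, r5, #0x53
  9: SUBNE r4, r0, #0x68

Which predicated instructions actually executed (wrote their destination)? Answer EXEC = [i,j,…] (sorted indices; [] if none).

[0] flags=0011 → (cmp)
[1] flags=0011 LS?F → skip
[2] flags=0011 LS?F → skip
[3] flags=0010 → (cmp)
[4] flags=0010 GE?T → r4=0x55
[5] flags=0010 GE?T → r2=0x70
[6] flags=0010 NE?T → r4=0x13
[7] flags=0000 → (cmp)
[8] flags=0000 VC?T → r0=0xe4
[9] flags=0000 NE?T → r4=0x7c

EXEC = [4,5,6,8,9]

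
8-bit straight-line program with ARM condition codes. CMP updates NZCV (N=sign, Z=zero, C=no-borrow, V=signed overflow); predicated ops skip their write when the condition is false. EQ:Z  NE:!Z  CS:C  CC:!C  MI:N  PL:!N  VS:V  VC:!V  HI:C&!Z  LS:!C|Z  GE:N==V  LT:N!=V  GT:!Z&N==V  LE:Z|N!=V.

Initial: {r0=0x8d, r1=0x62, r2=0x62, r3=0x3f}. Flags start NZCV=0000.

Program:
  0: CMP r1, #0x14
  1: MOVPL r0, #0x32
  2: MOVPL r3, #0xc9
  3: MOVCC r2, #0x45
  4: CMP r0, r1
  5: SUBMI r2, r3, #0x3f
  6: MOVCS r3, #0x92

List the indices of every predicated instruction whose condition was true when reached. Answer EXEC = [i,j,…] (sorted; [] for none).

[0] flags=0010 → (cmp)
[1] flags=0010 PL?T → r0=0x32
[2] flags=0010 PL?T → r3=0xc9
[3] flags=0010 CC?F → skip
[4] flags=1000 → (cmp)
[5] flags=1000 MI?T → r2=0x8a
[6] flags=1000 CS?F → skip

EXEC = [1,2,5]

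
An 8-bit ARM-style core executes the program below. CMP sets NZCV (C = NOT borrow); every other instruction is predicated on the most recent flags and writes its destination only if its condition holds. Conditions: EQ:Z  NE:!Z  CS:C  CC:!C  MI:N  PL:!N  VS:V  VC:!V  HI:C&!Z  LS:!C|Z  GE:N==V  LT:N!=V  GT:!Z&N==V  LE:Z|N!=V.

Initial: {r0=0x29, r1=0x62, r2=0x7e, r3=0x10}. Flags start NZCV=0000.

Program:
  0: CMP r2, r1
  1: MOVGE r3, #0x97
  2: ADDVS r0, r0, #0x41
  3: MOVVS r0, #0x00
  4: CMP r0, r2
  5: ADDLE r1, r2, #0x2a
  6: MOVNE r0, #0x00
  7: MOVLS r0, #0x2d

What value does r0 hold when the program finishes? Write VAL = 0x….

0: ✓ CMP  NZCV=0010
1: ✓ MOVGE  r3←0x97
2: · ADDVS
3: · MOVVS
4: ✓ CMP  NZCV=1000
5: ✓ ADDLE  r1←0xa8
6: ✓ MOVNE  r0←0x00
7: ✓ MOVLS  r0←0x2d

VAL = 0x2d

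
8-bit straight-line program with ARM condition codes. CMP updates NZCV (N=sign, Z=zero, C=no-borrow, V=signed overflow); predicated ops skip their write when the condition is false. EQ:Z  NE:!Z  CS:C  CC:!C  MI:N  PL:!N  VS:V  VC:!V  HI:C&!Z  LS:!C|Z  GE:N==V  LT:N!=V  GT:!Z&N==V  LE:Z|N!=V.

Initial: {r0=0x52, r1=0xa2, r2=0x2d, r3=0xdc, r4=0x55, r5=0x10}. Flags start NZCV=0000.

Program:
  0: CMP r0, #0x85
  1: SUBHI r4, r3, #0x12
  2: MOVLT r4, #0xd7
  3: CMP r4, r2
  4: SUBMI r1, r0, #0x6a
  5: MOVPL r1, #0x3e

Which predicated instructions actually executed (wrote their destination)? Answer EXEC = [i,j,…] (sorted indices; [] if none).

EXEC = [5]

0: ✓ CMP  NZCV=1001
1: · SUBHI
2: · MOVLT
3: ✓ CMP  NZCV=0010
4: · SUBMI
5: ✓ MOVPL  r1←0x3e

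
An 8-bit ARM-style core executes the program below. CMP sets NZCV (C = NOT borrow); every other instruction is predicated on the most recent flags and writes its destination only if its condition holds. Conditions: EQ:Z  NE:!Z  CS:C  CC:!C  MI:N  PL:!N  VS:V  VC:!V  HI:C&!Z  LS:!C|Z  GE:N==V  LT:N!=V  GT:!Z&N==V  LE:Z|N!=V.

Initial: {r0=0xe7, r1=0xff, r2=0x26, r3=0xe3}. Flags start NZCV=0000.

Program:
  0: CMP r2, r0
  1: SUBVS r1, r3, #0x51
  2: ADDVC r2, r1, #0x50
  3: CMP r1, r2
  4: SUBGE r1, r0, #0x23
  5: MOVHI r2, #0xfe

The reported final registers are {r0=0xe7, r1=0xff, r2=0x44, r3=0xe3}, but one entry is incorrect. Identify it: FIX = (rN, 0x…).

[0] flags=0000 → (cmp)
[1] flags=0000 VS?F → skip
[2] flags=0000 VC?T → r2=0x4f
[3] flags=1010 → (cmp)
[4] flags=1010 GE?F → skip
[5] flags=1010 HI?T → r2=0xfe

FIX = (r2, 0xfe)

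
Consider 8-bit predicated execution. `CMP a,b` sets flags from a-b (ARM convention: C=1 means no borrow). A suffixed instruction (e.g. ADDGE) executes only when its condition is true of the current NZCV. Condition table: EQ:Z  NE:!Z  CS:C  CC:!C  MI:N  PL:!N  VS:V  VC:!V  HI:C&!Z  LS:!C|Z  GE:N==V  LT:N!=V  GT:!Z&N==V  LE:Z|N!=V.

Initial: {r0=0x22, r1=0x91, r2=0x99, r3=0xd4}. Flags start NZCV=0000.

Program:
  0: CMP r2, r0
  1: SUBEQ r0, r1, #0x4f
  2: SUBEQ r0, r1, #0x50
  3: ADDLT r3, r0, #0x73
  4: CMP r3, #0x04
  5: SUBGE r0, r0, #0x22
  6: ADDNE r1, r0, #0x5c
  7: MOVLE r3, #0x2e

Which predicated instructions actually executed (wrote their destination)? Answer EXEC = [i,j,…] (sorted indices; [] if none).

0: ✓ CMP  NZCV=0011
1: · SUBEQ
2: · SUBEQ
3: ✓ ADDLT  r3←0x95
4: ✓ CMP  NZCV=1010
5: · SUBGE
6: ✓ ADDNE  r1←0x7e
7: ✓ MOVLE  r3←0x2e

EXEC = [3,6,7]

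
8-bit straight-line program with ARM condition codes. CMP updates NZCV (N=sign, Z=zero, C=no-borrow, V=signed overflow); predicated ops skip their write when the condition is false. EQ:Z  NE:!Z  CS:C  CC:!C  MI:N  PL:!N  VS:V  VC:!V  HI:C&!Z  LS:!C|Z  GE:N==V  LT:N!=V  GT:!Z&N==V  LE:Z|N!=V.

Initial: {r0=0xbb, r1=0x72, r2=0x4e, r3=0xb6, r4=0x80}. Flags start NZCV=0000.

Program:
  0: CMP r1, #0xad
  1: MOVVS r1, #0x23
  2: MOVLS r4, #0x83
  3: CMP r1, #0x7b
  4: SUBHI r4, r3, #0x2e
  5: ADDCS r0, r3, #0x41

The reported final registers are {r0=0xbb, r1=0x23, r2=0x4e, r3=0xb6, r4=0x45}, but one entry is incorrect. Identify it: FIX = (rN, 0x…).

0: ✓ CMP  NZCV=1001
1: ✓ MOVVS  r1←0x23
2: ✓ MOVLS  r4←0x83
3: ✓ CMP  NZCV=1000
4: · SUBHI
5: · ADDCS

FIX = (r4, 0x83)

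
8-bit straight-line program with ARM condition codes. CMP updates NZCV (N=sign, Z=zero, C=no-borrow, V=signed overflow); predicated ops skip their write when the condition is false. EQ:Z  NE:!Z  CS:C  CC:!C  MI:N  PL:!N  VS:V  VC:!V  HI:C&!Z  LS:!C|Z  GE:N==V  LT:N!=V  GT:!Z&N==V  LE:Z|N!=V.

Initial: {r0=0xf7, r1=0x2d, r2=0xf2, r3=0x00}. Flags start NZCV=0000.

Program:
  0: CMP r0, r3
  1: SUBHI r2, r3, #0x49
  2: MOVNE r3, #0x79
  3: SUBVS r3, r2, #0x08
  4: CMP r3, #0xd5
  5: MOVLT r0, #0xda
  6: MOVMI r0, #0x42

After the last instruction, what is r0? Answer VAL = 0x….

VAL = 0x42

[0] flags=1010 → (cmp)
[1] flags=1010 HI?T → r2=0xb7
[2] flags=1010 NE?T → r3=0x79
[3] flags=1010 VS?F → skip
[4] flags=1001 → (cmp)
[5] flags=1001 LT?F → skip
[6] flags=1001 MI?T → r0=0x42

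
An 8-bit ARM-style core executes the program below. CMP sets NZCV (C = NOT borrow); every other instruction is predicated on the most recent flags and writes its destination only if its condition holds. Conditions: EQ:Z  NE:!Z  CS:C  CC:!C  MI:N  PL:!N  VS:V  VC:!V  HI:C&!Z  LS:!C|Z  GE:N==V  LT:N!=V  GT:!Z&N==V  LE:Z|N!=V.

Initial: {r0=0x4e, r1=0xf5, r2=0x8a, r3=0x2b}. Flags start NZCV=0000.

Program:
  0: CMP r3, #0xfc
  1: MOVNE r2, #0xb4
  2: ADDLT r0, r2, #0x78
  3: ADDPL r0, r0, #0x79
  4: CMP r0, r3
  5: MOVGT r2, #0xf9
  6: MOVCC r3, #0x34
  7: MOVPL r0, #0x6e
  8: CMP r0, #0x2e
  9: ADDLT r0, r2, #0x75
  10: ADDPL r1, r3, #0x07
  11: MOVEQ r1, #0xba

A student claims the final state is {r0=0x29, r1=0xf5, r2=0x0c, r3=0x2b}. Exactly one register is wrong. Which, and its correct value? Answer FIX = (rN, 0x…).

FIX = (r2, 0xb4)

0: ✓ CMP  NZCV=0000
1: ✓ MOVNE  r2←0xb4
2: · ADDLT
3: ✓ ADDPL  r0←0xc7
4: ✓ CMP  NZCV=1010
5: · MOVGT
6: · MOVCC
7: · MOVPL
8: ✓ CMP  NZCV=1010
9: ✓ ADDLT  r0←0x29
10: · ADDPL
11: · MOVEQ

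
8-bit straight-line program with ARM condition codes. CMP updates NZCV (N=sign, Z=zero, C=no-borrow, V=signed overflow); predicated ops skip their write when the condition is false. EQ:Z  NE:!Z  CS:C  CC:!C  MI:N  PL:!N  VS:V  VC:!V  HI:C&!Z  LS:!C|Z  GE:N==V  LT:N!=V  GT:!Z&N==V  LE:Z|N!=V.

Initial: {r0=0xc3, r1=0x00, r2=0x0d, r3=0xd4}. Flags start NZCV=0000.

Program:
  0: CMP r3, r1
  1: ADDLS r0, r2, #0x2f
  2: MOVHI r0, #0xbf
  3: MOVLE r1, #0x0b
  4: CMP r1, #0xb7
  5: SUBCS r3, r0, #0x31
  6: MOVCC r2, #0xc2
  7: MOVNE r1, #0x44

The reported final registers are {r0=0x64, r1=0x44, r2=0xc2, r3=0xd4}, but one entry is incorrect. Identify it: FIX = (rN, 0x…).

0: ✓ CMP  NZCV=1010
1: · ADDLS
2: ✓ MOVHI  r0←0xbf
3: ✓ MOVLE  r1←0x0b
4: ✓ CMP  NZCV=0000
5: · SUBCS
6: ✓ MOVCC  r2←0xc2
7: ✓ MOVNE  r1←0x44

FIX = (r0, 0xbf)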